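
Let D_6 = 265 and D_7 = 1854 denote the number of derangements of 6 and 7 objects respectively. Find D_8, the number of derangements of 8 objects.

14833

D_8 = (8-1)·(D_7 + D_6) = 7·(1854 + 265) = 7·2119 = 14833.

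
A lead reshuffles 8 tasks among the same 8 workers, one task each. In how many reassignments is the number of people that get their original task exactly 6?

Pick the 6 fixed positions: C(8,6) = 28 ways.
The other 2 form a derangement: !2 = 1.
Total: 28 × 1 = 28.

28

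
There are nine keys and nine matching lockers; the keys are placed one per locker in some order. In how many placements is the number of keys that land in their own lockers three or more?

29143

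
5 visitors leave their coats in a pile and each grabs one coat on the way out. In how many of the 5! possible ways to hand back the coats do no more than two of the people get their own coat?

109

Sum C(5,i)·!(5-i) for i = 0..2:
  i=0: C(5,0)·!5 = 1·44 = 44
  i=1: C(5,1)·!4 = 5·9 = 45
  i=2: C(5,2)·!3 = 10·2 = 20
Total = 109.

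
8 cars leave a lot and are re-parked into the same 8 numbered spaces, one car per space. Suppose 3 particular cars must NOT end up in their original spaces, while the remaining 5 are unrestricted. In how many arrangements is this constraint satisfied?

27240

Inclusion-exclusion on the 3 forbidden self-matches:
Σ_{j=0}^{3} (-1)^j C(3,j)(8-j)!
= C(3,0)·8! - C(3,1)·7! + C(3,2)·6! - C(3,3)·5!
= 40320 - 15120 + 2160 - 120
= 27240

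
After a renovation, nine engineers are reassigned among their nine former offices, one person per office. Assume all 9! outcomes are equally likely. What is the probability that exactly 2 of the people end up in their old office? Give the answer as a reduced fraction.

Favorable outcomes: C(9,2)·!7 = 36·1854 = 66744.
Total outcomes: 9! = 362880.
Probability = 66744/362880 = 103/560.

103/560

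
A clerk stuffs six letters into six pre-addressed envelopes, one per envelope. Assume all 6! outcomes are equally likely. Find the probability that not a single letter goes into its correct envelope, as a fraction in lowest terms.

53/144

Favorable outcomes: !6 = 265.
Total outcomes: 6! = 720.
Probability = 265/720 = 53/144.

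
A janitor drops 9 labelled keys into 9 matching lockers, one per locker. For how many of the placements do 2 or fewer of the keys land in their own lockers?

333737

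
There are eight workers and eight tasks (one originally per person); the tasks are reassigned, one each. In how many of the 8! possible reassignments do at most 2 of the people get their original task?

37085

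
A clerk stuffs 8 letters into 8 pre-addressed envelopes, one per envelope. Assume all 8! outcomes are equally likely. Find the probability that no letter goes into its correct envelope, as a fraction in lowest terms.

2119/5760

Favorable outcomes: !8 = 14833.
Total outcomes: 8! = 40320.
Probability = 14833/40320 = 2119/5760.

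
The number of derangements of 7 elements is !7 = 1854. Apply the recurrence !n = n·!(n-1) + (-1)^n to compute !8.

14833

!8 = 8·1854 + 1 = 14833.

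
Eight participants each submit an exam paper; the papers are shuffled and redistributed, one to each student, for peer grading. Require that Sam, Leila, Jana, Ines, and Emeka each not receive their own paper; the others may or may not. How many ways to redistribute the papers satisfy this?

21234

Inclusion-exclusion on the 5 forbidden self-matches:
Σ_{j=0}^{5} (-1)^j C(5,j)(8-j)!
= C(5,0)·8! - C(5,1)·7! + C(5,2)·6! - C(5,3)·5! + C(5,4)·4! - C(5,5)·3!
= 40320 - 25200 + 7200 - 1200 + 120 - 6
= 21234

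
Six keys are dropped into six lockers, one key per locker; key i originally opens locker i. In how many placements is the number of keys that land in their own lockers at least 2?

191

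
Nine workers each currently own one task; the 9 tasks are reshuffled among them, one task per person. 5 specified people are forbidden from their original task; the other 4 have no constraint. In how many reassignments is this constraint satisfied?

205056

Let A_j be the event that the j-th constrained one is fixed. By inclusion-exclusion over the 5 events:
Σ_{j=0}^{5} (-1)^j C(5,j)(9-j)!
= C(5,0)·9! - C(5,1)·8! + C(5,2)·7! - C(5,3)·6! + C(5,4)·5! - C(5,5)·4!
= 362880 - 201600 + 50400 - 7200 + 600 - 24
= 205056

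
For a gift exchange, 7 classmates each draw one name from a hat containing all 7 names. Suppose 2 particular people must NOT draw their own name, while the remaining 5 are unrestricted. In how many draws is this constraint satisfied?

3720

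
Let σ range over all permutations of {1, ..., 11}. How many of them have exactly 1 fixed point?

14684571

Choose which one of the 11 is fixed: C(11,1) = 11.
The other 10 form a derangement: !10 = 1334961.
Total: 11 × 1334961 = 14684571.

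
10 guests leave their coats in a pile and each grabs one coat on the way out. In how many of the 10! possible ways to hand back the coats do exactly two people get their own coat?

Choose which 2 of the 10 are fixed: C(10,2) = 45.
The other 8 form a derangement: !8 = 14833.
Total: 45 × 14833 = 667485.

667485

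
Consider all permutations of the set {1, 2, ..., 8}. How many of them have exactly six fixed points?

28

Choose which 6 of the 8 are fixed: C(8,6) = 28.
The other 2 form a derangement: !2 = 1.
Total: 28 × 1 = 28.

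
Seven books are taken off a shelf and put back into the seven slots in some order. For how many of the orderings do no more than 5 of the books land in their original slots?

5039

# with exactly i fixed is C(7,i)·!(7-i); sum over i=0..5:
  i=0: C(7,0)·!7 = 1·1854 = 1854
  i=1: C(7,1)·!6 = 7·265 = 1855
  i=2: C(7,2)·!5 = 21·44 = 924
  i=3: C(7,3)·!4 = 35·9 = 315
  i=4: C(7,4)·!3 = 35·2 = 70
  i=5: C(7,5)·!2 = 21·1 = 21
Total = 5039.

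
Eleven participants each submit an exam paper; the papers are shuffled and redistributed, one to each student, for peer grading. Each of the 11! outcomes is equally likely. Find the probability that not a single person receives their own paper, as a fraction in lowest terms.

1468457/3991680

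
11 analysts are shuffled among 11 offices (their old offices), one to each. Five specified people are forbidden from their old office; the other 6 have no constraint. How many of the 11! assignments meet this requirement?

Inclusion-exclusion on the 5 forbidden self-matches:
Σ_{j=0}^{5} (-1)^j C(5,j)(11-j)!
= C(5,0)·11! - C(5,1)·10! + C(5,2)·9! - C(5,3)·8! + C(5,4)·7! - C(5,5)·6!
= 39916800 - 18144000 + 3628800 - 403200 + 25200 - 720
= 25022880

25022880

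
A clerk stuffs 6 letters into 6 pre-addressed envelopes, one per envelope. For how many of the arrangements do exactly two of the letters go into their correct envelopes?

135

Choose which 2 of the 6 are fixed: C(6,2) = 15.
The remaining 4 must be deranged: !4 = 9.
Total: 15 × 9 = 135.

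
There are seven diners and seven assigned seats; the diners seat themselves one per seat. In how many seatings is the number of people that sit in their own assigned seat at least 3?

Sum C(7,i)·!(7-i) for i = 3..7:
  i=3: C(7,3)·!4 = 35·9 = 315
  i=4: C(7,4)·!3 = 35·2 = 70
  i=5: C(7,5)·!2 = 21·1 = 21
  i=6: C(7,6)·!1 = 7·0 = 0
  i=7: C(7,7)·!0 = 1·1 = 1
Total = 407.

407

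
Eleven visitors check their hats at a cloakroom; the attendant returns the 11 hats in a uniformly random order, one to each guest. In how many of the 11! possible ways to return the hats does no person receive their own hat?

14684570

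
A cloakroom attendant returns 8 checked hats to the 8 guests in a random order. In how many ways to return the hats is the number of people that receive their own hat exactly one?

14832

Pick the single fixed position: C(8,1) = 8 ways.
The remaining 7 must be deranged: !7 = 1854.
Total: 8 × 1854 = 14832.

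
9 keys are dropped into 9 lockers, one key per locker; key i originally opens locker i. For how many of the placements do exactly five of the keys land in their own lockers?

1134

Choose which 5 of the 9 are fixed: C(9,5) = 126.
The remaining 4 must be deranged: !4 = 9.
Total: 126 × 9 = 1134.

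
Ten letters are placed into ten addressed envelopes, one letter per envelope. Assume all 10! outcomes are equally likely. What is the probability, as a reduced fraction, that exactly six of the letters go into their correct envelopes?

1/1920

Favorable outcomes: C(10,6)·!4 = 210·9 = 1890.
Total outcomes: 10! = 3628800.
Probability = 1890/3628800 = 1/1920.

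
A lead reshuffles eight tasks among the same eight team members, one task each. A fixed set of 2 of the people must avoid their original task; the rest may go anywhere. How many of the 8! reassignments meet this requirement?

Let A_j be the event that the j-th constrained one is fixed. By inclusion-exclusion over the 2 events:
Σ_{j=0}^{2} (-1)^j C(2,j)(8-j)!
= C(2,0)·8! - C(2,1)·7! + C(2,2)·6!
= 40320 - 10080 + 720
= 30960

30960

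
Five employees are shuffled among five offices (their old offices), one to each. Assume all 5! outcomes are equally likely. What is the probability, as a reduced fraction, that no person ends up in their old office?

11/30

Favorable outcomes: !5 = 44.
Total outcomes: 5! = 120.
Probability = 44/120 = 11/30.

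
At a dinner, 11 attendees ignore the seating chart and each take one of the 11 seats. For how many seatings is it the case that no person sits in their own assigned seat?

14684570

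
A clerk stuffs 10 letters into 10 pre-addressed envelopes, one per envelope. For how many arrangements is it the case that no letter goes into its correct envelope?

!10 = 10! · Σ_{k=0}^{10} (-1)^k/k!
= 10! - 10!/1! + 10!/2! - 10!/3! + 10!/4! - 10!/5! + 10!/6! - 10!/7! + 10!/8! - 10!/9! + 10!/10!
= 3628800 - 3628800 + 1814400 - 604800 + 151200 - 30240 + 5040 - 720 + 90 - 10 + 1
= 1334961

1334961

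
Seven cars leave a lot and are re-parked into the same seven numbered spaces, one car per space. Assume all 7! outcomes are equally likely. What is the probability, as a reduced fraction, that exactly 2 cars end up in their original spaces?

Favorable outcomes: C(7,2)·!5 = 21·44 = 924.
Total outcomes: 7! = 5040.
Probability = 924/5040 = 11/60.

11/60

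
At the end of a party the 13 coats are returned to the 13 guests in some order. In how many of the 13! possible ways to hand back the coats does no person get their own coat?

The subfactorial !13 = [13!/e] (nearest integer).
13! = 6227020800, and 6227020800/e ≈ 2290792932.07, so !13 = 2290792932.

2290792932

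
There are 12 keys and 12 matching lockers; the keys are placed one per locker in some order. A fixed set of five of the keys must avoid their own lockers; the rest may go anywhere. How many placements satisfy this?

312273360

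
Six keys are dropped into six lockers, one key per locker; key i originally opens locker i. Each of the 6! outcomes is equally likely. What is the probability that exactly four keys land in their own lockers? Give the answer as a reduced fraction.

1/48

Favorable outcomes: C(6,4)·!2 = 15·1 = 15.
Total outcomes: 6! = 720.
Probability = 15/720 = 1/48.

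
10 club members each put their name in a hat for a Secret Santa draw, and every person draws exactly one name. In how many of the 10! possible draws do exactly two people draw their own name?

667485

Choose which 2 of the 10 are fixed: C(10,2) = 45.
The other 8 form a derangement: !8 = 14833.
Total: 45 × 14833 = 667485.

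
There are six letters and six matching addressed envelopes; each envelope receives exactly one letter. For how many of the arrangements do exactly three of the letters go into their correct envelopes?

Choose which 3 of the 6 are fixed: C(6,3) = 20.
The remaining 3 must be deranged: !3 = 2.
Total: 20 × 2 = 40.

40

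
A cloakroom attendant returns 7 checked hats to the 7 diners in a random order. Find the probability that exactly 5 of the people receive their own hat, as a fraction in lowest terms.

1/240

Favorable outcomes: C(7,5)·!2 = 21·1 = 21.
Total outcomes: 7! = 5040.
Probability = 21/5040 = 1/240.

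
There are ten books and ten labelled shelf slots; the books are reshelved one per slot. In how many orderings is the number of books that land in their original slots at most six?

Sum C(10,i)·!(10-i) for i = 0..6:
  i=0: C(10,0)·!10 = 1·1334961 = 1334961
  i=1: C(10,1)·!9 = 10·133496 = 1334960
  i=2: C(10,2)·!8 = 45·14833 = 667485
  i=3: C(10,3)·!7 = 120·1854 = 222480
  i=4: C(10,4)·!6 = 210·265 = 55650
  i=5: C(10,5)·!5 = 252·44 = 11088
  i=6: C(10,6)·!4 = 210·9 = 1890
Total = 3628514.

3628514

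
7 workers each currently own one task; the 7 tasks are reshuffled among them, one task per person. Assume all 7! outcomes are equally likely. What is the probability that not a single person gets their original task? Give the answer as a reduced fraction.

Favorable outcomes: !7 = 1854.
Total outcomes: 7! = 5040.
Probability = 1854/5040 = 103/280.

103/280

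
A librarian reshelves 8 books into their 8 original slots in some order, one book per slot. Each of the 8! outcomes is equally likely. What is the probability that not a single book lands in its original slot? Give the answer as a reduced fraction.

Favorable outcomes: !8 = 14833.
Total outcomes: 8! = 40320.
Probability = 14833/40320 = 2119/5760.

2119/5760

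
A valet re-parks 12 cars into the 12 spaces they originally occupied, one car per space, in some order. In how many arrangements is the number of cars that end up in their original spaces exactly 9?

Pick the 9 fixed positions: C(12,9) = 220 ways.
The remaining 3 must be deranged: !3 = 2.
Total: 220 × 2 = 440.

440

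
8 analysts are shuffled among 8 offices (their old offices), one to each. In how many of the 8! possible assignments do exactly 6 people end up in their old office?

Pick the 6 fixed positions: C(8,6) = 28 ways.
The other 2 form a derangement: !2 = 1.
Total: 28 × 1 = 28.

28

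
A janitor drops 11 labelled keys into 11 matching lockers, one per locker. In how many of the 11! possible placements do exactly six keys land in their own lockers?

20328

Pick the 6 fixed positions: C(11,6) = 462 ways.
The remaining 5 must be deranged: !5 = 44.
Total: 462 × 44 = 20328.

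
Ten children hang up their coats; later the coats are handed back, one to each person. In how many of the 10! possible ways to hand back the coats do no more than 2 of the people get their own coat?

Sum C(10,i)·!(10-i) for i = 0..2:
  i=0: C(10,0)·!10 = 1·1334961 = 1334961
  i=1: C(10,1)·!9 = 10·133496 = 1334960
  i=2: C(10,2)·!8 = 45·14833 = 667485
Total = 3337406.

3337406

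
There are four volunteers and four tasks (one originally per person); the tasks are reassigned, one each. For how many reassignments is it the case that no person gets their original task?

Use !n = (n-1)(!(n-1) + !(n-2)).
!4 = 3·(2 + 1) = 3·3 = 9

9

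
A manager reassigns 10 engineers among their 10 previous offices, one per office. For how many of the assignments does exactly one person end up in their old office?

Choose which one of the 10 is fixed: C(10,1) = 10.
The other 9 form a derangement: !9 = 133496.
Total: 10 × 133496 = 1334960.

1334960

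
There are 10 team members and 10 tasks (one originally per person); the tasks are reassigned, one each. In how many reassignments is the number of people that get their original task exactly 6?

1890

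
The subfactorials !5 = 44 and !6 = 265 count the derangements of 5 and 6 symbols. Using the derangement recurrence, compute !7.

1854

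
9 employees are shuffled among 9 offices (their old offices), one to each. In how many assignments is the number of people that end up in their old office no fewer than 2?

Sum C(9,i)·!(9-i) for i = 2..9:
  i=2: C(9,2)·!7 = 36·1854 = 66744
  i=3: C(9,3)·!6 = 84·265 = 22260
  i=4: C(9,4)·!5 = 126·44 = 5544
  i=5: C(9,5)·!4 = 126·9 = 1134
  i=6: C(9,6)·!3 = 84·2 = 168
  i=7: C(9,7)·!2 = 36·1 = 36
  i=8: C(9,8)·!1 = 9·0 = 0
  i=9: C(9,9)·!0 = 1·1 = 1
Total = 95887.

95887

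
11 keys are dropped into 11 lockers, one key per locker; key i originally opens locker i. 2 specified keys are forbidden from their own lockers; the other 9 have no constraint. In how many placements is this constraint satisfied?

33022080

Inclusion-exclusion on the 2 forbidden self-matches:
Σ_{j=0}^{2} (-1)^j C(2,j)(11-j)!
= C(2,0)·11! - C(2,1)·10! + C(2,2)·9!
= 39916800 - 7257600 + 362880
= 33022080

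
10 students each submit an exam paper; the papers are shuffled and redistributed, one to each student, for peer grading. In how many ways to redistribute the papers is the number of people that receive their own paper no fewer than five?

13264

Sum C(10,i)·!(10-i) for i = 5..10:
  i=5: C(10,5)·!5 = 252·44 = 11088
  i=6: C(10,6)·!4 = 210·9 = 1890
  i=7: C(10,7)·!3 = 120·2 = 240
  i=8: C(10,8)·!2 = 45·1 = 45
  i=9: C(10,9)·!1 = 10·0 = 0
  i=10: C(10,10)·!0 = 1·1 = 1
Total = 13264.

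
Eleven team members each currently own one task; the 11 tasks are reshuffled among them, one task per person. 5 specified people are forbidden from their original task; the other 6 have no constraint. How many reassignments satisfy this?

Inclusion-exclusion on the 5 forbidden self-matches:
Σ_{j=0}^{5} (-1)^j C(5,j)(11-j)!
= C(5,0)·11! - C(5,1)·10! + C(5,2)·9! - C(5,3)·8! + C(5,4)·7! - C(5,5)·6!
= 39916800 - 18144000 + 3628800 - 403200 + 25200 - 720
= 25022880

25022880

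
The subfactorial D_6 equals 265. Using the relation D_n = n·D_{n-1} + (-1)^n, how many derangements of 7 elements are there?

1854

D_7 = 7·265 - 1 = 1854.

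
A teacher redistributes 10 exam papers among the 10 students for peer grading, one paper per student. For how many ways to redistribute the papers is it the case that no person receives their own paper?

1334961

Use !n = n·!(n-1) + (-1)^n.
!10 = 10·133496 + 1 = 1334961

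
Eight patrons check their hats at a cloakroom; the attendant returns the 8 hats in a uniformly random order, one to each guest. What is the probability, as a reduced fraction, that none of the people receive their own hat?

2119/5760

Favorable outcomes: !8 = 14833.
Total outcomes: 8! = 40320.
Probability = 14833/40320 = 2119/5760.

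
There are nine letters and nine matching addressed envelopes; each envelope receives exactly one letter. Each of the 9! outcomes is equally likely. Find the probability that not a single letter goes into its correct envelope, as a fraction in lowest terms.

16687/45360

Favorable outcomes: !9 = 133496.
Total outcomes: 9! = 362880.
Probability = 133496/362880 = 16687/45360.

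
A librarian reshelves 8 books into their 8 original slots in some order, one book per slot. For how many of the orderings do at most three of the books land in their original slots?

39549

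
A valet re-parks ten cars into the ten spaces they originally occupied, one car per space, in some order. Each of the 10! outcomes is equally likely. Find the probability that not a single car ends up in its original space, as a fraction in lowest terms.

16481/44800

Favorable outcomes: !10 = 1334961.
Total outcomes: 10! = 3628800.
Probability = 1334961/3628800 = 16481/44800.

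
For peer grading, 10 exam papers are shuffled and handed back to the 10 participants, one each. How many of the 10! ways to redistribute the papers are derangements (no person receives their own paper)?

!10 = 10! · Σ_{k=0}^{10} (-1)^k/k!
= 10! - 10!/1! + 10!/2! - 10!/3! + 10!/4! - 10!/5! + 10!/6! - 10!/7! + 10!/8! - 10!/9! + 10!/10!
= 3628800 - 3628800 + 1814400 - 604800 + 151200 - 30240 + 5040 - 720 + 90 - 10 + 1
= 1334961

1334961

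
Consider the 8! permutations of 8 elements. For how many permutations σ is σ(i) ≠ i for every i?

14833

The subfactorial !8 = [8!/e] (nearest integer).
8! = 40320, and 40320/e ≈ 14832.90, so !8 = 14833.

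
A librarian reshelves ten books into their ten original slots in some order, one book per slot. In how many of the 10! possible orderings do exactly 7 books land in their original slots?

240

Pick the 7 fixed positions: C(10,7) = 120 ways.
The remaining 3 must be deranged: !3 = 2.
Total: 120 × 2 = 240.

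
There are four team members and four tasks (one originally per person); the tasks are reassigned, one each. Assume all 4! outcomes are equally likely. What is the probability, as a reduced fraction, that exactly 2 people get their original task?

Favorable outcomes: C(4,2)·!2 = 6·1 = 6.
Total outcomes: 4! = 24.
Probability = 6/24 = 1/4.

1/4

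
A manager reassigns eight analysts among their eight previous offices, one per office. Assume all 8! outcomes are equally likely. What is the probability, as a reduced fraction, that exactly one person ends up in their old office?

103/280

Favorable outcomes: C(8,1)·!7 = 8·1854 = 14832.
Total outcomes: 8! = 40320.
Probability = 14832/40320 = 103/280.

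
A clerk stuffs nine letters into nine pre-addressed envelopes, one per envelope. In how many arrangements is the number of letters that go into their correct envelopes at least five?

# with exactly i fixed is C(9,i)·!(9-i); sum over i=5..9:
  i=5: C(9,5)·!4 = 126·9 = 1134
  i=6: C(9,6)·!3 = 84·2 = 168
  i=7: C(9,7)·!2 = 36·1 = 36
  i=8: C(9,8)·!1 = 9·0 = 0
  i=9: C(9,9)·!0 = 1·1 = 1
Total = 1339.

1339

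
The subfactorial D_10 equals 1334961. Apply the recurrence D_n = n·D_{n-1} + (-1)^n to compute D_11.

D_11 = 11·1334961 - 1 = 14684570.

14684570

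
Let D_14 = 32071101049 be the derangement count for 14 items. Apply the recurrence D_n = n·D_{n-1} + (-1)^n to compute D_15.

481066515734

D_15 = 15·32071101049 - 1 = 481066515734.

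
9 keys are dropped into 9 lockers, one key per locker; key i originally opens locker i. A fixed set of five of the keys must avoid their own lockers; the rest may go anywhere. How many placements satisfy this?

205056

Inclusion-exclusion on the 5 forbidden self-matches:
Σ_{j=0}^{5} (-1)^j C(5,j)(9-j)!
= C(5,0)·9! - C(5,1)·8! + C(5,2)·7! - C(5,3)·6! + C(5,4)·5! - C(5,5)·4!
= 362880 - 201600 + 50400 - 7200 + 600 - 24
= 205056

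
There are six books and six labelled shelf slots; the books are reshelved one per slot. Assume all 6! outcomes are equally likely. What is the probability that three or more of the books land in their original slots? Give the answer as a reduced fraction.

7/90

Favorable outcomes: Σ_{i≥3} C(6,i)·!(6-i) = 20·2 + 15·1 + 6·0 + 1·1 = 56.
Total outcomes: 6! = 720.
Probability = 56/720 = 7/90.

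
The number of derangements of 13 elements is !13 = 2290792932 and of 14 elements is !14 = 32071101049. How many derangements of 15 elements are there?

481066515734

!15 = (15-1)·(!14 + !13) = 14·(32071101049 + 2290792932) = 14·34361893981 = 481066515734.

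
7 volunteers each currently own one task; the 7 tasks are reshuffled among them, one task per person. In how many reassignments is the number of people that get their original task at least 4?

92

# with exactly i fixed is C(7,i)·!(7-i); sum over i=4..7:
  i=4: C(7,4)·!3 = 35·2 = 70
  i=5: C(7,5)·!2 = 21·1 = 21
  i=6: C(7,6)·!1 = 7·0 = 0
  i=7: C(7,7)·!0 = 1·1 = 1
Total = 92.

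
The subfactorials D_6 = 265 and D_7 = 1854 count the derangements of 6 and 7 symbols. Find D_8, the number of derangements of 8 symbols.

14833

D_8 = (8-1)·(D_7 + D_6) = 7·(1854 + 265) = 7·2119 = 14833.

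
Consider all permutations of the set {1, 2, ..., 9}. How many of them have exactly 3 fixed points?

22260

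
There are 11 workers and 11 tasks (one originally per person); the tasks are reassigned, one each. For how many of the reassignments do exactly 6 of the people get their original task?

Choose which 6 of the 11 are fixed: C(11,6) = 462.
The remaining 5 must be deranged: !5 = 44.
Total: 462 × 44 = 20328.

20328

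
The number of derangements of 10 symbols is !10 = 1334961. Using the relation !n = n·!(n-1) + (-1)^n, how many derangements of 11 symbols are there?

!11 = 11·1334961 - 1 = 14684570.

14684570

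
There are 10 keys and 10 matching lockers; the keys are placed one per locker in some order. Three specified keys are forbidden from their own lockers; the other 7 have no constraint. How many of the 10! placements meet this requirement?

Let A_j be the event that the j-th constrained one is fixed. By inclusion-exclusion over the 3 events:
Σ_{j=0}^{3} (-1)^j C(3,j)(10-j)!
= C(3,0)·10! - C(3,1)·9! + C(3,2)·8! - C(3,3)·7!
= 3628800 - 1088640 + 120960 - 5040
= 2656080

2656080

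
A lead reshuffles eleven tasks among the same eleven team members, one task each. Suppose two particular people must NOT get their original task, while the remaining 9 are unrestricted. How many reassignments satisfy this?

33022080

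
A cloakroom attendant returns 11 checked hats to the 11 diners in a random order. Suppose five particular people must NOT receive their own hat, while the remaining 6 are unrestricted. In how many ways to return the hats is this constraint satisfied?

Inclusion-exclusion on the 5 forbidden self-matches:
Σ_{j=0}^{5} (-1)^j C(5,j)(11-j)!
= C(5,0)·11! - C(5,1)·10! + C(5,2)·9! - C(5,3)·8! + C(5,4)·7! - C(5,5)·6!
= 39916800 - 18144000 + 3628800 - 403200 + 25200 - 720
= 25022880

25022880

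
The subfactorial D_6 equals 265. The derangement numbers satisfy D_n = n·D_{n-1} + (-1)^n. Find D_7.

1854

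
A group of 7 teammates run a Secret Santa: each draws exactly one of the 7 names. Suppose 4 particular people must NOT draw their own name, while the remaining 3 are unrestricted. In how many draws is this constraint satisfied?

2790

Let A_j be the event that the j-th constrained one is fixed. By inclusion-exclusion over the 4 events:
Σ_{j=0}^{4} (-1)^j C(4,j)(7-j)!
= C(4,0)·7! - C(4,1)·6! + C(4,2)·5! - C(4,3)·4! + C(4,4)·3!
= 5040 - 2880 + 720 - 96 + 6
= 2790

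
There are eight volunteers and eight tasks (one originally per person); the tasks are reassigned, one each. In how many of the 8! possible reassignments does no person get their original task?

14833

Use !n = (n-1)(!(n-1) + !(n-2)).
!8 = 7·(1854 + 265) = 7·2119 = 14833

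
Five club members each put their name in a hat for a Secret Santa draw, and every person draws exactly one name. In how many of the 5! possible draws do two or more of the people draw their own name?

Sum C(5,i)·!(5-i) for i = 2..5:
  i=2: C(5,2)·!3 = 10·2 = 20
  i=3: C(5,3)·!2 = 10·1 = 10
  i=4: C(5,4)·!1 = 5·0 = 0
  i=5: C(5,5)·!0 = 1·1 = 1
Total = 31.

31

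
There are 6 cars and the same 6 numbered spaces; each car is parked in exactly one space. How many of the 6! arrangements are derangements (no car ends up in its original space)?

265

!6 is the nearest integer to 6!/e.
6! = 720, and 720/e ≈ 264.87, so !6 = 265.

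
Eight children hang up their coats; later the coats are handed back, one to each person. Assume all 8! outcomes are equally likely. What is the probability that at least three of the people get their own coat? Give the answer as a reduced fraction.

647/8064

Favorable outcomes: Σ_{i≥3} C(8,i)·!(8-i) = 56·44 + 70·9 + 56·2 + 28·1 + 8·0 + 1·1 = 3235.
Total outcomes: 8! = 40320.
Probability = 3235/40320 = 647/8064.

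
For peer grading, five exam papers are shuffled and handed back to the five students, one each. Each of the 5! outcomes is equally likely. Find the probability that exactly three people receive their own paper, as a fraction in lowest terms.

1/12

Favorable outcomes: C(5,3)·!2 = 10·1 = 10.
Total outcomes: 5! = 120.
Probability = 10/120 = 1/12.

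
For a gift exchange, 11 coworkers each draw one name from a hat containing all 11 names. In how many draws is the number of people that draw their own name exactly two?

7342280

Pick the 2 fixed positions: C(11,2) = 55 ways.
The other 9 form a derangement: !9 = 133496.
Total: 55 × 133496 = 7342280.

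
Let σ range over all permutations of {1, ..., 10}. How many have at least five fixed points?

13264

Sum C(10,i)·!(10-i) for i = 5..10:
  i=5: C(10,5)·!5 = 252·44 = 11088
  i=6: C(10,6)·!4 = 210·9 = 1890
  i=7: C(10,7)·!3 = 120·2 = 240
  i=8: C(10,8)·!2 = 45·1 = 45
  i=9: C(10,9)·!1 = 10·0 = 0
  i=10: C(10,10)·!0 = 1·1 = 1
Total = 13264.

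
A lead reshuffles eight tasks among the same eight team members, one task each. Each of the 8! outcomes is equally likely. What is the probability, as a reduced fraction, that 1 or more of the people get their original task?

3641/5760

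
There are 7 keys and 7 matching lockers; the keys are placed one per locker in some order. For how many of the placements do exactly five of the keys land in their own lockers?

21

Choose which 5 of the 7 are fixed: C(7,5) = 21.
The other 2 form a derangement: !2 = 1.
Total: 21 × 1 = 21.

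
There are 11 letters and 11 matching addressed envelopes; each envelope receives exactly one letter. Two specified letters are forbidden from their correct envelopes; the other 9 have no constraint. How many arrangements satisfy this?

33022080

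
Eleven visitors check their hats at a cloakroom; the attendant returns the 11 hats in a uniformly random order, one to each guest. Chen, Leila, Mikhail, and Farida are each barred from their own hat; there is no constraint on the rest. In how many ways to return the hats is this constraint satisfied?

Let A_j be the event that the j-th constrained one is fixed. By inclusion-exclusion over the 4 events:
Σ_{j=0}^{4} (-1)^j C(4,j)(11-j)!
= C(4,0)·11! - C(4,1)·10! + C(4,2)·9! - C(4,3)·8! + C(4,4)·7!
= 39916800 - 14515200 + 2177280 - 161280 + 5040
= 27422640

27422640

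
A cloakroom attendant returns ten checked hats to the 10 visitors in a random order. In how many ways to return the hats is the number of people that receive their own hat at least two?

Sum C(10,i)·!(10-i) for i = 2..10:
  i=2: C(10,2)·!8 = 45·14833 = 667485
  i=3: C(10,3)·!7 = 120·1854 = 222480
  i=4: C(10,4)·!6 = 210·265 = 55650
  i=5: C(10,5)·!5 = 252·44 = 11088
  i=6: C(10,6)·!4 = 210·9 = 1890
  i=7: C(10,7)·!3 = 120·2 = 240
  i=8: C(10,8)·!2 = 45·1 = 45
  i=9: C(10,9)·!1 = 10·0 = 0
  i=10: C(10,10)·!0 = 1·1 = 1
Total = 958879.

958879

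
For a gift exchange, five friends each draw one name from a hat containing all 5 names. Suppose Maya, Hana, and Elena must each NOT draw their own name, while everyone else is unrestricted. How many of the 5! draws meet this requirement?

64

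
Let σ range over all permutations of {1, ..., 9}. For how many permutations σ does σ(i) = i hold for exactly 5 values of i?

1134

Pick the 5 fixed positions: C(9,5) = 126 ways.
The other 4 form a derangement: !4 = 9.
Total: 126 × 9 = 1134.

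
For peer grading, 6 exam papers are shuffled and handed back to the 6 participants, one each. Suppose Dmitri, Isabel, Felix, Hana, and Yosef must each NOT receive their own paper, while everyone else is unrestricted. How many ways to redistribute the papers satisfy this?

309

Inclusion-exclusion on the 5 forbidden self-matches:
Σ_{j=0}^{5} (-1)^j C(5,j)(6-j)!
= C(5,0)·6! - C(5,1)·5! + C(5,2)·4! - C(5,3)·3! + C(5,4)·2! - C(5,5)·1!
= 720 - 600 + 240 - 60 + 10 - 1
= 309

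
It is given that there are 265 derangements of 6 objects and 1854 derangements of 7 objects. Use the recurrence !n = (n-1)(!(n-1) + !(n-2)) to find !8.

!8 = (8-1)·(!7 + !6) = 7·(1854 + 265) = 7·2119 = 14833.

14833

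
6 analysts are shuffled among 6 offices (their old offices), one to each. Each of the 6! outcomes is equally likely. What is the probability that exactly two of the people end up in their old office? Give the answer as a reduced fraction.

3/16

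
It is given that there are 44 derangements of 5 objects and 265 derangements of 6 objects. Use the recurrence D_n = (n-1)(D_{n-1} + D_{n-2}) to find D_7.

1854

D_7 = (7-1)·(D_6 + D_5) = 6·(265 + 44) = 6·309 = 1854.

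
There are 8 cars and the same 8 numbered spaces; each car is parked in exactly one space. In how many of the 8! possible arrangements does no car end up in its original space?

14833

By inclusion-exclusion, !8 = Σ (-1)^k · 8!/k! for k=0..8
= 8! - 8!/1! + 8!/2! - 8!/3! + 8!/4! - 8!/5! + 8!/6! - 8!/7! + 8!/8!
= 40320 - 40320 + 20160 - 6720 + 1680 - 336 + 56 - 8 + 1
= 14833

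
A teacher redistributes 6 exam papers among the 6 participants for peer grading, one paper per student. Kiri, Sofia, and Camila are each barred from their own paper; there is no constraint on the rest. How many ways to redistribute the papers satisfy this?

426

Inclusion-exclusion on the 3 forbidden self-matches:
Σ_{j=0}^{3} (-1)^j C(3,j)(6-j)!
= C(3,0)·6! - C(3,1)·5! + C(3,2)·4! - C(3,3)·3!
= 720 - 360 + 72 - 6
= 426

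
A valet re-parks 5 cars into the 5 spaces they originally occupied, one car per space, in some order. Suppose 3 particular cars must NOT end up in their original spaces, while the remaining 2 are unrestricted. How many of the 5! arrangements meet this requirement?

Let A_j be the event that the j-th constrained one is fixed. By inclusion-exclusion over the 3 events:
Σ_{j=0}^{3} (-1)^j C(3,j)(5-j)!
= C(3,0)·5! - C(3,1)·4! + C(3,2)·3! - C(3,3)·2!
= 120 - 72 + 18 - 2
= 64

64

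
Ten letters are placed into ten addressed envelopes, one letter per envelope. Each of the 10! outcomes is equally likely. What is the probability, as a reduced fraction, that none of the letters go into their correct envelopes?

Favorable outcomes: !10 = 1334961.
Total outcomes: 10! = 3628800.
Probability = 1334961/3628800 = 16481/44800.

16481/44800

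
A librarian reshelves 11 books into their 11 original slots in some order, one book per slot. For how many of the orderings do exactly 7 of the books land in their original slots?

2970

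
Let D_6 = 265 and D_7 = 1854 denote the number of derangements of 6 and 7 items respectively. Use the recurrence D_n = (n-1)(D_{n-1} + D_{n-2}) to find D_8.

D_8 = (8-1)·(D_7 + D_6) = 7·(1854 + 265) = 7·2119 = 14833.

14833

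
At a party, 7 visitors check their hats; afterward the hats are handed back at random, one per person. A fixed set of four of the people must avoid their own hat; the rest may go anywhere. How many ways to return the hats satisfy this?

2790

Let A_j be the event that the j-th constrained one is fixed. By inclusion-exclusion over the 4 events:
Σ_{j=0}^{4} (-1)^j C(4,j)(7-j)!
= C(4,0)·7! - C(4,1)·6! + C(4,2)·5! - C(4,3)·4! + C(4,4)·3!
= 5040 - 2880 + 720 - 96 + 6
= 2790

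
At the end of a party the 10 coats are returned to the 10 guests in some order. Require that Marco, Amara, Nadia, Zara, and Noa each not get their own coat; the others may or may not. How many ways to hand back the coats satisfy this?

Let A_j be the event that the j-th constrained one is fixed. By inclusion-exclusion over the 5 events:
Σ_{j=0}^{5} (-1)^j C(5,j)(10-j)!
= C(5,0)·10! - C(5,1)·9! + C(5,2)·8! - C(5,3)·7! + C(5,4)·6! - C(5,5)·5!
= 3628800 - 1814400 + 403200 - 50400 + 3600 - 120
= 2170680

2170680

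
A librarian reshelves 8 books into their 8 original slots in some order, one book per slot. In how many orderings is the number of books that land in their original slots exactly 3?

2464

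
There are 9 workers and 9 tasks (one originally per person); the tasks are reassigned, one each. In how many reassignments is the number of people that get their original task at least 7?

37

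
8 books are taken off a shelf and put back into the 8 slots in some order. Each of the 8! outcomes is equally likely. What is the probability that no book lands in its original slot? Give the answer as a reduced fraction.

Favorable outcomes: !8 = 14833.
Total outcomes: 8! = 40320.
Probability = 14833/40320 = 2119/5760.

2119/5760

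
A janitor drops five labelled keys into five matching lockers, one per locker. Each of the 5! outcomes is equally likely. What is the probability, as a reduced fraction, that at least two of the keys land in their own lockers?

Favorable outcomes: Σ_{i≥2} C(5,i)·!(5-i) = 10·2 + 10·1 + 5·0 + 1·1 = 31.
Total outcomes: 5! = 120.
Probability = 31/120 = 31/120.

31/120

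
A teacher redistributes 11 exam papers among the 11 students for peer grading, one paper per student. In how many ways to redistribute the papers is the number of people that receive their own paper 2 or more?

Sum C(11,i)·!(11-i) for i = 2..11:
  i=2: C(11,2)·!9 = 55·133496 = 7342280
  i=3: C(11,3)·!8 = 165·14833 = 2447445
  i=4: C(11,4)·!7 = 330·1854 = 611820
  i=5: C(11,5)·!6 = 462·265 = 122430
  i=6: C(11,6)·!5 = 462·44 = 20328
  i=7: C(11,7)·!4 = 330·9 = 2970
  i=8: C(11,8)·!3 = 165·2 = 330
  i=9: C(11,9)·!2 = 55·1 = 55
  i=10: C(11,10)·!1 = 11·0 = 0
  i=11: C(11,11)·!0 = 1·1 = 1
Total = 10547659.

10547659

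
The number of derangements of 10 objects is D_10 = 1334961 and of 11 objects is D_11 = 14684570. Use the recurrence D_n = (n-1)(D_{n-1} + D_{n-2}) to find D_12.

D_12 = (12-1)·(D_11 + D_10) = 11·(14684570 + 1334961) = 11·16019531 = 176214841.

176214841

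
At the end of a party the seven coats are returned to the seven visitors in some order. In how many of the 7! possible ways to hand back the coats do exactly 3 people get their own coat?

315

Pick the 3 fixed positions: C(7,3) = 35 ways.
The remaining 4 must be deranged: !4 = 9.
Total: 35 × 9 = 315.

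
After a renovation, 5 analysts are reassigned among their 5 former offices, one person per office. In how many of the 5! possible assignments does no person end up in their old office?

44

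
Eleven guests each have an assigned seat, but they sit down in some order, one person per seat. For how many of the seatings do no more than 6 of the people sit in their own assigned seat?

Sum C(11,i)·!(11-i) for i = 0..6:
  i=0: C(11,0)·!11 = 1·14684570 = 14684570
  i=1: C(11,1)·!10 = 11·1334961 = 14684571
  i=2: C(11,2)·!9 = 55·133496 = 7342280
  i=3: C(11,3)·!8 = 165·14833 = 2447445
  i=4: C(11,4)·!7 = 330·1854 = 611820
  i=5: C(11,5)·!6 = 462·265 = 122430
  i=6: C(11,6)·!5 = 462·44 = 20328
Total = 39913444.

39913444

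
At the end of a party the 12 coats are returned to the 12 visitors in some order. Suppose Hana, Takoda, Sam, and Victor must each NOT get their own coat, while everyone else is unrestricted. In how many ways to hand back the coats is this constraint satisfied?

Inclusion-exclusion on the 4 forbidden self-matches:
Σ_{j=0}^{4} (-1)^j C(4,j)(12-j)!
= C(4,0)·12! - C(4,1)·11! + C(4,2)·10! - C(4,3)·9! + C(4,4)·8!
= 479001600 - 159667200 + 21772800 - 1451520 + 40320
= 339696000

339696000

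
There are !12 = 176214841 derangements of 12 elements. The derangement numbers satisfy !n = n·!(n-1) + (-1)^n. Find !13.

2290792932

!13 = 13·176214841 - 1 = 2290792932.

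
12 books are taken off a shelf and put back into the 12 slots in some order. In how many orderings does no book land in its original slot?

176214841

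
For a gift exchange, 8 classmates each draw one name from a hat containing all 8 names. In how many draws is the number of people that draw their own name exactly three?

Pick the 3 fixed positions: C(8,3) = 56 ways.
The remaining 5 must be deranged: !5 = 44.
Total: 56 × 44 = 2464.

2464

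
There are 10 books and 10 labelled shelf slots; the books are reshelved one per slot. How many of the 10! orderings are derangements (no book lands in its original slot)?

1334961

By inclusion-exclusion, !10 = Σ (-1)^k · 10!/k! for k=0..10
= 10! - 10!/1! + 10!/2! - 10!/3! + 10!/4! - 10!/5! + 10!/6! - 10!/7! + 10!/8! - 10!/9! + 10!/10!
= 3628800 - 3628800 + 1814400 - 604800 + 151200 - 30240 + 5040 - 720 + 90 - 10 + 1
= 1334961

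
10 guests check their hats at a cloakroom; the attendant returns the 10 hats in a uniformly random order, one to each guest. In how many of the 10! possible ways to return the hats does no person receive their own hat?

1334961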